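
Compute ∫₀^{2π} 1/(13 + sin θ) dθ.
Call the integral J. The integrand is 2π-periodic and we integrate over a full period, so shifting θ does not change the value (θ → θ + π/2 turns sin θ into cos θ). Hence
  J = ∫₀^{2π} dθ/(13 + cos θ).
Put z = e^{iθ}: then cos θ = (z + 1/z)/2, dθ = dz/(iz), and z runs once counterclockwise around |z| = 1:
  J = ∮_{|z|=1} 1/(13 + (z + 1/z)/2) · dz/(iz) = (2/i) ∮_{|z|=1} dz/(z^2 + 26*z + 1).
The roots of z^2 + 26*z + 1 are z = (-13 ± sqrt(13^2 - 1^2)), with sqrt(168) = 2*sqrt(42); their product is 1, so only z₊ = -13 + 2*sqrt(42) lies inside the unit circle (z₋ = -13 - 2*sqrt(42) lies outside).
z₊ is a simple zero of q(z) = z^2 + 26*z + 1, so Res(1/q, z₊) = 1/q'(z₊) with q'(z) = 2*z + 26; and q'(z₊) = (z₊ - z₋) = 4*sqrt(42).
Therefore J = (2/i) · 2πi · 1/(4*sqrt(42)) = 2*pi/(2*sqrt(42)) = sqrt(42)*pi/42

Final answer: sqrt(42)*pi/42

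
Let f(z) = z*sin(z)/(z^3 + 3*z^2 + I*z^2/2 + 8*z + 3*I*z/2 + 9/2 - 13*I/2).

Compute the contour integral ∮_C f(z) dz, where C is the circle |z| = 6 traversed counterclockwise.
By the residue theorem, ∮_C f(z) dz = 2πi · (sum of the residues of f at the poles inside |z| = 6).

The denominator factors as (z + 2 - 3*I/2)*(z + 1 + 3*I)*(z - I), so the singularities of f are simple poles at z = -2 + 3*I/2, z = -1 - 3*I, z = I.
  |-2 + 3*I/2|² = 25/4 < 36 = 6², so this pole is inside the contour.
  |-1 - 3*I|² = 10 < 36 = 6², so this pole is inside the contour.
  |I|² = 1 < 36 = 6², so this pole is inside the contour.

With P(z) = z*sin(z) and Q(z) = z^3 + 3*z^2 + I*z^2/2 + 8*z + 3*I*z/2 + 9/2 - 13*I/2, each pole is simple, so Res(f, z₀) = P(z₀)/Q'(z₀) with Q'(z) = 3*z^2 + 6*z + I*z + 8 + 3*I/2.
  Res(f, -2 + 3*I/2) = P(-2 + 3*I/2)/Q'(-2 + 3*I/2) = ((2 - 3*I/2)*sin(2 - 3*I/2))/(-1/4 - 19*I/2) = (44/289 + 62*I/289)*sin(2 - 3*I/2)
  Res(f, -1 - 3*I) = P(-1 - 3*I)/Q'(-1 - 3*I) = ((1 + 3*I)*sin(1 + 3*I))/(-19 + I/2) = (-14/289 - 46*I/289)*sin(1 + 3*I)
  Res(f, I) = P(I)/Q'(I) = (-sinh(1))/(4 + 15*I/2) = (-16/289 + 30*I/289)*sinh(1)

Sum of residues inside C: (-14/289 - 46*I/289)*sin(1 + 3*I) + (-16/289 + 30*I/289)*sinh(1) + (44/289 + 62*I/289)*sin(2 - 3*I/2)
∮_C f(z) dz = 2πi · ((-14/289 - 46*I/289)*sin(1 + 3*I) + (-16/289 + 30*I/289)*sinh(1) + (44/289 + 62*I/289)*sin(2 - 3*I/2)) = pi*(-60/289 - 32*I/289)*sinh(1) + pi*(-124/289 + 88*I/289)*sin(2 - 3*I/2) + pi*(92/289 - 28*I/289)*sin(1 + 3*I)

Final answer: pi*(-60/289 - 32*I/289)*sinh(1) + pi*(-124/289 + 88*I/289)*sin(2 - 3*I/2) + pi*(92/289 - 28*I/289)*sin(1 + 3*I)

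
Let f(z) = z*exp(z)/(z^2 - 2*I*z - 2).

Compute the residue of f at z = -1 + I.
Write f(z) = P(z)/Q(z) with P(z) = z*exp(z) and Q(z) = z^2 - 2*I*z - 2.
The denominator factors as Q(z) = (z + 1 - I)*(z - 1 - I), so z = -1 + I is a simple zero of Q and P is analytic there; z = -1 + I is therefore a simple pole and
  Res(f, z₀) = P(z₀)/Q'(z₀).

Q'(z) = 2*z - 2*I, so Q'(-1 + I) = -2.
P(-1 + I) = (-1 + I)*exp(-1 + I).

Res(f, -1 + I) = ((-1 + I)*exp(-1 + I))/(-2) = (1/2 - I/2)*exp(-1 + I)

Final answer: (1/2 - I/2)*exp(-1 + I)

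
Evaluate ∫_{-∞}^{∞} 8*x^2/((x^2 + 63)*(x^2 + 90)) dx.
Let f(z) = 8*z^2/((z^2 + 63)*(z^2 + 90)). The denominator has no real zeros and deg Q - deg P = 2 ≥ 2, so the integral of f over the upper semicircle |z| = R tends to 0 as R → ∞. Closing the contour in the upper half-plane,
  ∫_{-∞}^{∞} f(x) dx = 2πi · Σ Res(f, z_k)  over the poles with Im z_k > 0.

Zeros of the denominator: z^2 + 63 = 0 gives z = ±3*sqrt(7)*I; z^2 + 90 = 0 gives z = ±3*sqrt(10)*I.
Upper half-plane: z = 3*sqrt(10)*I, z = 3*sqrt(7)*I (simple).

Each pole is a simple zero of Q(z) = z^4 + 153*z^2 + 5670, so Res(f, z₀) = P(z₀)/Q'(z₀) with P(z) = 8*z^2, Q'(z) = 4*z^3 + 306*z:
  Res(f, 3*sqrt(10)*I) = (-720)/(-162*sqrt(10)*I) = -4*sqrt(10)*I/9
  Res(f, 3*sqrt(7)*I) = (-504)/(162*sqrt(7)*I) = 4*sqrt(7)*I/9

Sum of residues: 4*I*(-sqrt(10) + sqrt(7))/9
∫_{-∞}^{∞} f(x) dx = 2πi · (4*I*(-sqrt(10) + sqrt(7))/9) = 8*pi*(-sqrt(7) + sqrt(10))/9

Final answer: 8*pi*(-sqrt(7) + sqrt(10))/9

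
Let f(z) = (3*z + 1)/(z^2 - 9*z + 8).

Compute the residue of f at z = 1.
Write f(z) = P(z)/Q(z) with P(z) = 3*z + 1 and Q(z) = z^2 - 9*z + 8.
The denominator factors as Q(z) = (z - 8)*(z - 1), so z = 1 is a simple zero of Q and P is analytic there; z = 1 is therefore a simple pole and
  Res(f, z₀) = P(z₀)/Q'(z₀).

Q'(z) = 2*z - 9, so Q'(1) = -7.
P(1) = 4.

Res(f, 1) = (4)/(-7) = -4/7

Final answer: -4/7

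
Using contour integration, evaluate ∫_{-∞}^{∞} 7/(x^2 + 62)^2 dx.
Let f(z) = 7/(z^2 + 62)^2. The denominator has no real zeros and deg Q - deg P = 4 ≥ 2, so the integral of f over the upper semicircle |z| = R tends to 0 as R → ∞. Closing the contour in the upper half-plane,
  ∫_{-∞}^{∞} f(x) dx = 2πi · Σ Res(f, z_k)  over the poles with Im z_k > 0.

Zeros of the denominator: z^2 + 62 = 0 gives z = ±sqrt(62)*I.
Upper half-plane: z = sqrt(62)*I (a pole of order 2).

Write f(z) = g(z)/(z - sqrt(62)*I)^2 with g(z) = 7/(z + sqrt(62)*I)^2. For a double pole, Res(f, z₀) = g'(z₀):
  g'(z) = -14/(z + sqrt(62)*I)^3
  Res(f, sqrt(62)*I) = g'(sqrt(62)*I) = -7*sqrt(62)*I/15376

∫_{-∞}^{∞} f(x) dx = 2πi · (-7*sqrt(62)*I/15376) = 7*sqrt(62)*pi/7688

Final answer: 7*sqrt(62)*pi/7688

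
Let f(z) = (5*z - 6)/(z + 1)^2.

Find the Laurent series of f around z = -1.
Put w = z - (-1), i.e. z = w - 1. The denominator is w^2, so it suffices to rewrite the numerator in powers of w.

P(z) = 5*z - 6
P(w - 1) = -11 + 5*w

Dividing each term by w^2:
  f = -11/w^2 + 5/w

Substituting back w = z + 1:
  f(z) = -11/(z + 1)^2 + 5/(z + 1)

The series is finite because the numerator is a polynomial; the negative powers form the principal part, and the coefficient of 1/(z + 1) gives Res(f, -1) = 5.

Final answer: -11/(z + 1)^2 + 5/(z + 1)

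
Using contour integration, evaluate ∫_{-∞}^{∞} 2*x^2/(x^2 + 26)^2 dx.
sqrt(26)*pi/26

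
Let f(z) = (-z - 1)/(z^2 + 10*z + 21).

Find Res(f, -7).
Write f(z) = P(z)/Q(z) with P(z) = -z - 1 and Q(z) = z^2 + 10*z + 21.
The denominator factors as Q(z) = (z + 3)*(z + 7), so z = -7 is a simple zero of Q and P is analytic there; z = -7 is therefore a simple pole and
  Res(f, z₀) = P(z₀)/Q'(z₀).

Q'(z) = 2*z + 10, so Q'(-7) = -4.
P(-7) = 6.

Res(f, -7) = (6)/(-4) = -3/2

Final answer: -3/2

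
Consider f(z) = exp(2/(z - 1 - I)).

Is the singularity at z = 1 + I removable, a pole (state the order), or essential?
Let u = z - 1 - I. Then
  e^(2/u) = Σ_{k≥0} (2)^k/(k!·u^k) = 1 + 2/u + 2/u^2 + 4/(3*u^3) + ...
which has infinitely many negative powers of u, so exp(2/(z - 1 - I)) has an essential singularity at z = 1 + I.
So the singularity is essential.

Final answer: essential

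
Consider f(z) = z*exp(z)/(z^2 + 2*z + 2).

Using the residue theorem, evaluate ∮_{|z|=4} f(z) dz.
pi*(-1 + I)*exp(-1 + I) + pi*(1 + I)*exp(-1 - I)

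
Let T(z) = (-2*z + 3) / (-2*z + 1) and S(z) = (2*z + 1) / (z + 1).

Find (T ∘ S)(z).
(z - 1)/(3*z + 1)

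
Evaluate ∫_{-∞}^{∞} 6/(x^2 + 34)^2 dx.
3*sqrt(34)*pi/1156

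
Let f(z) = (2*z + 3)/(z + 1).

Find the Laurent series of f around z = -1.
Put w = z - (-1), i.e. z = w - 1. The denominator is w, so it suffices to rewrite the numerator in powers of w.

P(z) = 2*z + 3
P(w - 1) = 1 + 2*w

Dividing each term by w:
  f = 1/w + 2

Substituting back w = z + 1:
  f(z) = 1/(z + 1) + 2

The series is finite because the numerator is a polynomial; the negative powers form the principal part, and the coefficient of 1/(z + 1) gives Res(f, -1) = 1.

Final answer: 1/(z + 1) + 2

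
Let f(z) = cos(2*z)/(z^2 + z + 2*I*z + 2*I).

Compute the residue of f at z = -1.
Write f(z) = P(z)/Q(z) with P(z) = cos(2*z) and Q(z) = z^2 + z + 2*I*z + 2*I.
The denominator factors as Q(z) = (z + 1)*(z + 2*I), so z = -1 is a simple zero of Q and P is analytic there; z = -1 is therefore a simple pole and
  Res(f, z₀) = P(z₀)/Q'(z₀).

Q'(z) = 2*z + 1 + 2*I, so Q'(-1) = -1 + 2*I.
P(-1) = cos(2).

Res(f, -1) = (cos(2))/(-1 + 2*I) = (-1/5 - 2*I/5)*cos(2)

Final answer: (-1/5 - 2*I/5)*cos(2)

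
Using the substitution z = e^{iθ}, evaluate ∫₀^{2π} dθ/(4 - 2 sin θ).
Call the integral J. The integrand is 2π-periodic and we integrate over a full period, so shifting θ does not change the value (θ → θ + π/2 turns sin θ into cos θ; θ → θ + π flips the sign of the trig term). Hence
  J = ∫₀^{2π} dθ/(4 + 2 cos θ).
Put z = e^{iθ}: then cos θ = (z + 1/z)/2, dθ = dz/(iz), and z runs once counterclockwise around |z| = 1:
  J = ∮_{|z|=1} 1/(4 + 2*(z + 1/z)/2) · dz/(iz) = (2/i) ∮_{|z|=1} dz/(2*z^2 + 8*z + 2).
The roots of 2*z^2 + 8*z + 2 are z = (-4 ± sqrt(4^2 - 2^2))/2, with sqrt(12) = 2*sqrt(3); their product is 1, so only z₊ = -2 + sqrt(3) lies inside the unit circle (z₋ = -2 - sqrt(3) lies outside).
z₊ is a simple zero of q(z) = 2*z^2 + 8*z + 2, so Res(1/q, z₊) = 1/q'(z₊) with q'(z) = 4*z + 8; and q'(z₊) = 2*(z₊ - z₋) = 4*sqrt(3).
Therefore J = (2/i) · 2πi · 1/(4*sqrt(3)) = 2*pi/(2*sqrt(3)) = sqrt(3)*pi/3

Final answer: sqrt(3)*pi/3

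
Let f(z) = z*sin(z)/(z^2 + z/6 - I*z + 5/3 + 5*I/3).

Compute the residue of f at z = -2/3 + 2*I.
Write f(z) = P(z)/Q(z) with P(z) = z*sin(z) and Q(z) = z^2 + z/6 - I*z + 5/3 + 5*I/3.
The denominator factors as Q(z) = (z + 2/3 - 2*I)*(z - 1/2 + I), so z = -2/3 + 2*I is a simple zero of Q and P is analytic there; z = -2/3 + 2*I is therefore a simple pole and
  Res(f, z₀) = P(z₀)/Q'(z₀).

Q'(z) = 2*z + 1/6 - I, so Q'(-2/3 + 2*I) = -7/6 + 3*I.
P(-2/3 + 2*I) = (2/3 - 2*I)*sin(2/3 - 2*I).

Res(f, -2/3 + 2*I) = ((2/3 - 2*I)*sin(2/3 - 2*I))/(-7/6 + 3*I) = (-244/373 + 12*I/373)*sin(2/3 - 2*I)

Final answer: (-244/373 + 12*I/373)*sin(2/3 - 2*I)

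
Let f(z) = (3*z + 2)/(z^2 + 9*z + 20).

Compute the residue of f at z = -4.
Write f(z) = P(z)/Q(z) with P(z) = 3*z + 2 and Q(z) = z^2 + 9*z + 20.
The denominator factors as Q(z) = (z + 5)*(z + 4), so z = -4 is a simple zero of Q and P is analytic there; z = -4 is therefore a simple pole and
  Res(f, z₀) = P(z₀)/Q'(z₀).

Q'(z) = 2*z + 9, so Q'(-4) = 1.
P(-4) = -10.

Res(f, -4) = (-10)/(1) = -10

Final answer: -10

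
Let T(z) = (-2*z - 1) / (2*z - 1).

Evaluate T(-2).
Substitute z = -2:
  numerator:   -2*(-2) - 1 = 3
  denominator: 2*(-2) - 1 = -5
T(-2) = (3)/(-5) = -3/5

Final answer: -3/5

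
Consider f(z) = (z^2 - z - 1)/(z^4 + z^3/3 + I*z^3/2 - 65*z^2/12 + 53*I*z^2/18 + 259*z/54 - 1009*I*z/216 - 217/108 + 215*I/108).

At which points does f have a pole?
{-3 + I/2, 1/2 + I/3, 2/3 - 2*I/3, 3/2 - 2*I/3}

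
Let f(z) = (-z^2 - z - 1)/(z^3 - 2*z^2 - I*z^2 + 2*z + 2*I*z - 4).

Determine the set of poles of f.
{-I, 2*I, 2}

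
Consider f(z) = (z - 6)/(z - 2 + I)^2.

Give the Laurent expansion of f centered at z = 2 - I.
Put w = z - (2 - I), i.e. z = w + 2 - I. The denominator is w^2, so it suffices to rewrite the numerator in powers of w.

P(z) = z - 6
P(w + 2 - I) = -4 - I + w

Dividing each term by w^2:
  f = (-4 - I)/w^2 + 1/w

Substituting back w = z - 2 + I:
  f(z) = (-4 - I)/(z - 2 + I)^2 + 1/(z - 2 + I)

The series is finite because the numerator is a polynomial; the negative powers form the principal part, and the coefficient of 1/(z - 2 + I) gives Res(f, 2 - I) = 1.

Final answer: (-4 - I)/(z - 2 + I)^2 + 1/(z - 2 + I)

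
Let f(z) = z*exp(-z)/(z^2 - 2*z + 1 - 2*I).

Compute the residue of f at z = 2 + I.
Write f(z) = P(z)/Q(z) with P(z) = z*exp(-z) and Q(z) = z^2 - 2*z + 1 - 2*I.
The denominator factors as Q(z) = (z - 2 - I)*(z + I), so z = 2 + I is a simple zero of Q and P is analytic there; z = 2 + I is therefore a simple pole and
  Res(f, z₀) = P(z₀)/Q'(z₀).

Q'(z) = 2*z - 2, so Q'(2 + I) = 2 + 2*I.
P(2 + I) = (2 + I)*exp(-2 - I).

Res(f, 2 + I) = ((2 + I)*exp(-2 - I))/(2 + 2*I) = (3/4 - I/4)*exp(-2 - I)

Final answer: (3/4 - I/4)*exp(-2 - I)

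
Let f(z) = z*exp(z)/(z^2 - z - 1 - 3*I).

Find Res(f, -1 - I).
(5/13 + I/13)*exp(-1 - I)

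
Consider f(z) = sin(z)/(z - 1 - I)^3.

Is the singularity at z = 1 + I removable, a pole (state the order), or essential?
Write f(z) = g(z)/(z - 1 - I)^3 with g(z) = sin(z).
g is entire and g(1 + I) = sin(1 + I) ≠ 0, so no factor of (z - 1 - I) cancels: the Laurent expansion of f about z = 1 + I starts at the power -3, i.e. lim_{z→z₀} (z - z₀)^3 f(z) = sin(1 + I) is finite and nonzero.
So z = 1 + I is a pole of order 3.

Final answer: pole of order 3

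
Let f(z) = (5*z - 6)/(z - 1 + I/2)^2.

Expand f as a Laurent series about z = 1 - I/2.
Put w = z - (1 - I/2), i.e. z = w + 1 - I/2. The denominator is w^2, so it suffices to rewrite the numerator in powers of w.

P(z) = 5*z - 6
P(w + 1 - I/2) = -1 - 5*I/2 + 5*w

Dividing each term by w^2:
  f = (-1 - 5*I/2)/w^2 + 5/w

Substituting back w = z - 1 + I/2:
  f(z) = (-1 - 5*I/2)/(z - 1 + I/2)^2 + 5/(z - 1 + I/2)

The series is finite because the numerator is a polynomial; the negative powers form the principal part, and the coefficient of 1/(z - 1 + I/2) gives Res(f, 1 - I/2) = 5.

Final answer: (-1 - 5*I/2)/(z - 1 + I/2)^2 + 5/(z - 1 + I/2)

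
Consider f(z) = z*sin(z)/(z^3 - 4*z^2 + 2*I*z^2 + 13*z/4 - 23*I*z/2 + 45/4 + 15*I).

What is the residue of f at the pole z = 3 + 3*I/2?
Write f(z) = P(z)/Q(z) with P(z) = z*sin(z) and Q(z) = z^3 - 4*z^2 + 2*I*z^2 + 13*z/4 - 23*I*z/2 + 45/4 + 15*I.
The denominator factors as Q(z) = (z + 1 + 2*I)*(z - 2 + 3*I/2)*(z - 3 - 3*I/2), so z = 3 + 3*I/2 is a simple zero of Q and P is analytic there; z = 3 + 3*I/2 is therefore a simple pole and
  Res(f, z₀) = P(z₀)/Q'(z₀).

Q'(z) = 3*z^2 - 8*z + 4*I*z + 13/4 - 23*I/2, so Q'(3 + 3*I/2) = -13/2 + 31*I/2.
P(3 + 3*I/2) = (3 + 3*I/2)*sin(3 + 3*I/2).

Res(f, 3 + 3*I/2) = ((3 + 3*I/2)*sin(3 + 3*I/2))/(-13/2 + 31*I/2) = (3/226 - 45*I/226)*sin(3 + 3*I/2)

Final answer: (3/226 - 45*I/226)*sin(3 + 3*I/2)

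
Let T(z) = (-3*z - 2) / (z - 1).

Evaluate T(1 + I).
-3 + 5*I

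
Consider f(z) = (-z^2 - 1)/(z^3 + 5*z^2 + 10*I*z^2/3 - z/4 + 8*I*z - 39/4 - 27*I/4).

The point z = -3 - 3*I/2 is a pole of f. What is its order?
Factor the denominator:
  z^3 + 5*z^2 + 10*I*z^2/3 - z/4 + 8*I*z - 39/4 - 27*I/4 = (z + 3 + 3*I/2)^2*(z - 1 + I/3)

The numerator P(z) = -z^2 - 1 has P(-3 - 3*I/2) = -31/4 - 9*I ≠ 0, so no factor of (z + 3 + 3*I/2) cancels.
Near z = -3 - 3*I/2 we can therefore write f(z) = g(z)/(z + 3 + 3*I/2)^2 with g analytic at -3 - 3*I/2 and g(-3 - 3*I/2) ≠ 0 (g is the numerator divided by the remaining denominator factors).

Hence z = -3 - 3*I/2 is a pole of order 2.

Final answer: 2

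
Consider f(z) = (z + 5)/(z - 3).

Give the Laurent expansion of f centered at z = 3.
8/(z - 3) + 1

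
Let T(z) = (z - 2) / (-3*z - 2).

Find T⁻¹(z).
Set w = T(z) = (z - 2) / (-3*z - 2) and solve for z:
  w*(-3*z - 2) = z - 2
  -2*w + z*(-3*w - 1) + 2 = 0
  z*(-3*w - 1) = 2*w - 2
  z = (2 - 2*w)/(3*w + 1)
Renaming the variable, T⁻¹(z) = (-2*z + 2)/(3*z + 1).
(Check: ad - bc = -8 ≠ 0, so T is invertible.)

Final answer: (-2*z + 2)/(3*z + 1)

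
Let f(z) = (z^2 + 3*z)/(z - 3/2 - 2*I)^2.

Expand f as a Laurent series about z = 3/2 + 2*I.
Put w = z - (3/2 + 2*I), i.e. z = w + 3/2 + 2*I. The denominator is w^2, so it suffices to rewrite the numerator in powers of w.

P(z) = z^2 + 3*z
P(w + 3/2 + 2*I) = 11/4 + 12*I + (6 + 4*I)*w + w^2

Dividing each term by w^2:
  f = (11/4 + 12*I)/w^2 + (6 + 4*I)/w + 1

Substituting back w = z - 3/2 - 2*I:
  f(z) = (11/4 + 12*I)/(z - 3/2 - 2*I)^2 + (6 + 4*I)/(z - 3/2 - 2*I) + 1

The series is finite because the numerator is a polynomial; the negative powers form the principal part, and the coefficient of 1/(z - 3/2 - 2*I) gives Res(f, 3/2 + 2*I) = 6 + 4*I.

Final answer: (11/4 + 12*I)/(z - 3/2 - 2*I)^2 + (6 + 4*I)/(z - 3/2 - 2*I) + 1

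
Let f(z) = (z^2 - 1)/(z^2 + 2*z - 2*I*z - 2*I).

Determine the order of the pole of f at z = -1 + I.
2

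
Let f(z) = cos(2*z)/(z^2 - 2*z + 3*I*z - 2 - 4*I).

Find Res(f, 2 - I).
Write f(z) = P(z)/Q(z) with P(z) = cos(2*z) and Q(z) = z^2 - 2*z + 3*I*z - 2 - 4*I.
The denominator factors as Q(z) = (z + 2*I)*(z - 2 + I), so z = 2 - I is a simple zero of Q and P is analytic there; z = 2 - I is therefore a simple pole and
  Res(f, z₀) = P(z₀)/Q'(z₀).

Q'(z) = 2*z - 2 + 3*I, so Q'(2 - I) = 2 + I.
P(2 - I) = cos(4 - 2*I).

Res(f, 2 - I) = (cos(4 - 2*I))/(2 + I) = (2/5 - I/5)*cos(4 - 2*I)

Final answer: (2/5 - I/5)*cos(4 - 2*I)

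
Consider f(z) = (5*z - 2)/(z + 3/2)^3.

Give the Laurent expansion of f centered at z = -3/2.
-19/(2*(z + 3/2)^3) + 5/(z + 3/2)^2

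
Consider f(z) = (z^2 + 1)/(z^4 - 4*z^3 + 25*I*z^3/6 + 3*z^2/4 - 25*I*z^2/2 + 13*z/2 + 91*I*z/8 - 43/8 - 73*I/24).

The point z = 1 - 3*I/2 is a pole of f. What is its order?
Factor the denominator:
  z^4 - 4*z^3 + 25*I*z^3/6 + 3*z^2/4 - 25*I*z^2/2 + 13*z/2 + 91*I*z/8 - 43/8 - 73*I/24 = (z - 1 + 3*I/2)^3*(z - 1 - I/3)

The numerator P(z) = z^2 + 1 has P(1 - 3*I/2) = -1/4 - 3*I ≠ 0, so no factor of (z - 1 + 3*I/2) cancels.
Near z = 1 - 3*I/2 we can therefore write f(z) = g(z)/(z - 1 + 3*I/2)^3 with g analytic at 1 - 3*I/2 and g(1 - 3*I/2) ≠ 0 (g is the numerator divided by the remaining denominator factors).

Hence z = 1 - 3*I/2 is a pole of order 3.

Final answer: 3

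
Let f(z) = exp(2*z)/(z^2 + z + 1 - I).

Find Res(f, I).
Write f(z) = P(z)/Q(z) with P(z) = exp(2*z) and Q(z) = z^2 + z + 1 - I.
The denominator factors as Q(z) = (z + 1 + I)*(z - I), so z = I is a simple zero of Q and P is analytic there; z = I is therefore a simple pole and
  Res(f, z₀) = P(z₀)/Q'(z₀).

Q'(z) = 2*z + 1, so Q'(I) = 1 + 2*I.
P(I) = exp(2*I).

Res(f, I) = (exp(2*I))/(1 + 2*I) = (1/5 - 2*I/5)*exp(2*I)

Final answer: (1/5 - 2*I/5)*exp(2*I)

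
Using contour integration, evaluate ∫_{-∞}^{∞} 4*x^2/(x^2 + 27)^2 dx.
Let f(z) = 4*z^2/(z^2 + 27)^2. The denominator has no real zeros and deg Q - deg P = 2 ≥ 2, so the integral of f over the upper semicircle |z| = R tends to 0 as R → ∞. Closing the contour in the upper half-plane,
  ∫_{-∞}^{∞} f(x) dx = 2πi · Σ Res(f, z_k)  over the poles with Im z_k > 0.

Zeros of the denominator: z^2 + 27 = 0 gives z = ±3*sqrt(3)*I.
Upper half-plane: z = 3*sqrt(3)*I (a pole of order 2).

Write f(z) = g(z)/(z - 3*sqrt(3)*I)^2 with g(z) = 4*z^2/(z + 3*sqrt(3)*I)^2. For a double pole, Res(f, z₀) = g'(z₀):
  g'(z) = 24*sqrt(3)*I*z/(z + 3*sqrt(3)*I)^3
  Res(f, 3*sqrt(3)*I) = g'(3*sqrt(3)*I) = -sqrt(3)*I/9

∫_{-∞}^{∞} f(x) dx = 2πi · (-sqrt(3)*I/9) = 2*sqrt(3)*pi/9

Final answer: 2*sqrt(3)*pi/9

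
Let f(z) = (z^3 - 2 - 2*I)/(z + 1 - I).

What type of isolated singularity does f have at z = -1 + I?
The numerator vanishes at z = -1 + I ((-1 + I)^3 = 2 + 2*I), so it is divisible by z + 1 - I:
  z^3 - 2 - 2*I = (z + 1 - I)*(z^2 - z + I*z - 2*I)
Hence for z ≠ -1 + I, f(z) = z^2 - z + I*z - 2*I, a polynomial, and lim_{z→-1 + I} f(z) = -6*I is finite.
So the singularity is removable.

Final answer: removable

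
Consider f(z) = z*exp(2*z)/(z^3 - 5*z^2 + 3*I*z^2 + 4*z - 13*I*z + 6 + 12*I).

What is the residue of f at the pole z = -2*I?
Write f(z) = P(z)/Q(z) with P(z) = z*exp(2*z) and Q(z) = z^3 - 5*z^2 + 3*I*z^2 + 4*z - 13*I*z + 6 + 12*I.
The denominator factors as Q(z) = (z - 3)*(z - 2 + I)*(z + 2*I), so z = -2*I is a simple zero of Q and P is analytic there; z = -2*I is therefore a simple pole and
  Res(f, z₀) = P(z₀)/Q'(z₀).

Q'(z) = 3*z^2 - 10*z + 6*I*z + 4 - 13*I, so Q'(-2*I) = 4 + 7*I.
P(-2*I) = -2*I*exp(-4*I).

Res(f, -2*I) = (-2*I*exp(-4*I))/(4 + 7*I) = (-14/65 - 8*I/65)*exp(-4*I)

Final answer: (-14/65 - 8*I/65)*exp(-4*I)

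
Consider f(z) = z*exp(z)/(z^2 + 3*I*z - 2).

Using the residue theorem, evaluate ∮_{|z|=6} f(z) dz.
4*I*pi*exp(-2*I) - 2*I*pi*exp(-I)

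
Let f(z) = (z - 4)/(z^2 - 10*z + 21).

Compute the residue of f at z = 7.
Write f(z) = P(z)/Q(z) with P(z) = z - 4 and Q(z) = z^2 - 10*z + 21.
The denominator factors as Q(z) = (z - 3)*(z - 7), so z = 7 is a simple zero of Q and P is analytic there; z = 7 is therefore a simple pole and
  Res(f, z₀) = P(z₀)/Q'(z₀).

Q'(z) = 2*z - 10, so Q'(7) = 4.
P(7) = 3.

Res(f, 7) = (3)/(4) = 3/4

Final answer: 3/4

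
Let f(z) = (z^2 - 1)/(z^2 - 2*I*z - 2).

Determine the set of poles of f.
{-1 + I, 1 + I}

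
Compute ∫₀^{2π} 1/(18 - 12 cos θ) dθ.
Call the integral J. The integrand is 2π-periodic and we integrate over a full period, so shifting θ does not change the value (θ → θ + π flips the sign of the trig term). Hence
  J = ∫₀^{2π} dθ/(18 + 12 cos θ).
Put z = e^{iθ}: then cos θ = (z + 1/z)/2, dθ = dz/(iz), and z runs once counterclockwise around |z| = 1:
  J = ∮_{|z|=1} 1/(18 + 12*(z + 1/z)/2) · dz/(iz) = (2/i) ∮_{|z|=1} dz/(12*z^2 + 36*z + 12).
The roots of 12*z^2 + 36*z + 12 are z = (-18 ± sqrt(18^2 - 12^2))/12, with sqrt(180) = 6*sqrt(5); their product is 1, so only z₊ = -3/2 + sqrt(5)/2 lies inside the unit circle (z₋ = -3/2 - sqrt(5)/2 lies outside).
z₊ is a simple zero of q(z) = 12*z^2 + 36*z + 12, so Res(1/q, z₊) = 1/q'(z₊) with q'(z) = 24*z + 36; and q'(z₊) = 12*(z₊ - z₋) = 12*sqrt(5).
Therefore J = (2/i) · 2πi · 1/(12*sqrt(5)) = 2*pi/(6*sqrt(5)) = sqrt(5)*pi/15

Final answer: sqrt(5)*pi/15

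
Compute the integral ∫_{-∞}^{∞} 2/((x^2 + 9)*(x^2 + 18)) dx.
pi*(2 - sqrt(2))/27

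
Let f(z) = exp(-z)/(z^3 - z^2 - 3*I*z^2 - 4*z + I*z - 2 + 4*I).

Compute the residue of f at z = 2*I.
(-4/25 + 3*I/25)*exp(-2*I)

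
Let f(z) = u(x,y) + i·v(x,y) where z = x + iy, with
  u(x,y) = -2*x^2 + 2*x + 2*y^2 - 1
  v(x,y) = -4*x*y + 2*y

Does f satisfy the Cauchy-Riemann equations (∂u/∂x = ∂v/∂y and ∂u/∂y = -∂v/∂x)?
∂u/∂x = 2 - 4*x
∂v/∂y = 2 - 4*x
∂u/∂y = 4*y
∂v/∂x = -4*y
∂u/∂x = ∂v/∂y and ∂u/∂y = -∂v/∂x hold identically; f is analytic.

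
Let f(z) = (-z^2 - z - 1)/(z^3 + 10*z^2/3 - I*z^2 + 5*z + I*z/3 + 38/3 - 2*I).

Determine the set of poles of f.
{-3 + I, -1/3 + 2*I, -2*I}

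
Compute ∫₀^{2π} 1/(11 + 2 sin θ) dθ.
Call the integral J. The integrand is 2π-periodic and we integrate over a full period, so shifting θ does not change the value (θ → θ + π/2 turns sin θ into cos θ). Hence
  J = ∫₀^{2π} dθ/(11 + 2 cos θ).
Put z = e^{iθ}: then cos θ = (z + 1/z)/2, dθ = dz/(iz), and z runs once counterclockwise around |z| = 1:
  J = ∮_{|z|=1} 1/(11 + 2*(z + 1/z)/2) · dz/(iz) = (2/i) ∮_{|z|=1} dz/(2*z^2 + 22*z + 2).
The roots of 2*z^2 + 22*z + 2 are z = (-11 ± sqrt(11^2 - 2^2))/2, with sqrt(117) = 3*sqrt(13); their product is 1, so only z₊ = -11/2 + 3*sqrt(13)/2 lies inside the unit circle (z₋ = -11/2 - 3*sqrt(13)/2 lies outside).
z₊ is a simple zero of q(z) = 2*z^2 + 22*z + 2, so Res(1/q, z₊) = 1/q'(z₊) with q'(z) = 4*z + 22; and q'(z₊) = 2*(z₊ - z₋) = 6*sqrt(13).
Therefore J = (2/i) · 2πi · 1/(6*sqrt(13)) = 2*pi/(3*sqrt(13)) = 2*sqrt(13)*pi/39

Final answer: 2*sqrt(13)*pi/39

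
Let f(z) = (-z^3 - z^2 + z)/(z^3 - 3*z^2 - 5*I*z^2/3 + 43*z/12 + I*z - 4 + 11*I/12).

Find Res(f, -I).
-268/905 - 24*I/905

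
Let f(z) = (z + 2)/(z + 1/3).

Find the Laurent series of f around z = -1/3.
Put w = z - (-1/3), i.e. z = w - 1/3. The denominator is w, so it suffices to rewrite the numerator in powers of w.

P(z) = z + 2
P(w - 1/3) = 5/3 + w

Dividing each term by w:
  f = 5/(3*w) + 1

Substituting back w = z + 1/3:
  f(z) = 5/(3*(z + 1/3)) + 1

The series is finite because the numerator is a polynomial; the negative powers form the principal part, and the coefficient of 1/(z + 1/3) gives Res(f, -1/3) = 5/3.

Final answer: 5/(3*(z + 1/3)) + 1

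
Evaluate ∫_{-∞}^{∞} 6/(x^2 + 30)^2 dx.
sqrt(30)*pi/300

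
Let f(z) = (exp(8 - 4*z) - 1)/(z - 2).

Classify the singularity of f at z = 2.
removable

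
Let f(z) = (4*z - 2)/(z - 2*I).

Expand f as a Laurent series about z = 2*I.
Put w = z - (2*I), i.e. z = w + 2*I. The denominator is w, so it suffices to rewrite the numerator in powers of w.

P(z) = 4*z - 2
P(w + 2*I) = -2 + 8*I + 4*w

Dividing each term by w:
  f = (-2 + 8*I)/w + 4

Substituting back w = z - 2*I:
  f(z) = (-2 + 8*I)/(z - 2*I) + 4

The series is finite because the numerator is a polynomial; the negative powers form the principal part, and the coefficient of 1/(z - 2*I) gives Res(f, 2*I) = -2 + 8*I.

Final answer: (-2 + 8*I)/(z - 2*I) + 4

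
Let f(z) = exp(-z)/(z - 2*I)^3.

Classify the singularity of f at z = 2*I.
Write f(z) = g(z)/(z - 2*I)^3 with g(z) = exp(-z).
g is entire and g(2*I) = exp(-2*I) ≠ 0, so no factor of (z - 2*I) cancels: the Laurent expansion of f about z = 2*I starts at the power -3, i.e. lim_{z→z₀} (z - z₀)^3 f(z) = exp(-2*I) is finite and nonzero.
So z = 2*I is a pole of order 3.

Final answer: pole of order 3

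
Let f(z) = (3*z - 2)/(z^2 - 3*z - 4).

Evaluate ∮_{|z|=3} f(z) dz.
By the residue theorem, ∮_C f(z) dz = 2πi · (sum of the residues of f at the poles inside |z| = 3).

The denominator factors as (z + 1)*(z - 4), so the singularities of f are simple poles at z = -1, z = 4.
  |-1|² = 1 < 9 = 3², so this pole is inside the contour.
  |4|² = 16 > 9 = 3², so this pole is outside the contour.

With P(z) = 3*z - 2 and Q(z) = z^2 - 3*z - 4, each pole is simple, so Res(f, z₀) = P(z₀)/Q'(z₀) with Q'(z) = 2*z - 3.
  Res(f, -1) = P(-1)/Q'(-1) = (-5)/(-5) = 1

∮_C f(z) dz = 2πi · (1) = 2*I*pi

Final answer: 2*I*pi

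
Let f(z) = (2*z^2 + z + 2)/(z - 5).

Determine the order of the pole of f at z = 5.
Factor the denominator:
  z - 5 = (z - 5)

The numerator P(z) = 2*z^2 + z + 2 has P(5) = 57 ≠ 0, so no factor of (z - 5) cancels.
Near z = 5 we can therefore write f(z) = g(z)/(z - 5) with g analytic at 5 and g(5) ≠ 0 (g is just the numerator).

Hence z = 5 is a pole of order 1.

Final answer: 1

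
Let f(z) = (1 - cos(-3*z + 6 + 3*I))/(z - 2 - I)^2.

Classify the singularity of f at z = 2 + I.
Let u = z - 2 - I. The argument of cos is -3*z + 6 + 3*I = -3u, so
  f = (1 - cos(-3u))/u^2 = ((-3u)^2/2 - (-3u)^4/24 + ...)/u^2 = 9/2 - (27/8)*u^2 + ...
The Laurent expansion about u = 0 has no negative powers; equivalently lim_{z→2 + I} f(z) = 9/2 exists and is finite.
So the singularity is removable.

Final answer: removable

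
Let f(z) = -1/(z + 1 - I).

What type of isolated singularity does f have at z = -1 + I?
Write f(z) = g(z)/(z + 1 - I) with g(z) = -1.
g is entire and g(-1 + I) = -1 ≠ 0, so no factor of (z + 1 - I) cancels: the Laurent expansion of f about z = -1 + I starts at the power -1, i.e. lim_{z→z₀} (z - z₀) f(z) = -1 is finite and nonzero.
So z = -1 + I is a pole of order 1.

Final answer: pole of order 1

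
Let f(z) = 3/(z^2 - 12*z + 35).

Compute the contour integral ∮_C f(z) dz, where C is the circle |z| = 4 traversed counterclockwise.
By the residue theorem, ∮_C f(z) dz = 2πi · (sum of the residues of f at the poles inside |z| = 4).

The denominator factors as (z - 5)*(z - 7), so the singularities of f are simple poles at z = 5, z = 7.
  |5|² = 25 > 16 = 4², so this pole is outside the contour.
  |7|² = 49 > 16 = 4², so this pole is outside the contour.

No pole lies inside the contour, so f is analytic on and inside C and the integral is 0 (Cauchy's theorem).

Final answer: 0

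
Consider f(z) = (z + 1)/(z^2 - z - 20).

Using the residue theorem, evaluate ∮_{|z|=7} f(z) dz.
2*I*pi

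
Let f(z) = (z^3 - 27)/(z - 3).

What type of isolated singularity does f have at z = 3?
removable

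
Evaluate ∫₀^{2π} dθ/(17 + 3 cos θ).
Let J = ∫₀^{2π} dθ/(17 + 3 cos θ).
Put z = e^{iθ}: then cos θ = (z + 1/z)/2, dθ = dz/(iz), and z runs once counterclockwise around |z| = 1:
  J = ∮_{|z|=1} 1/(17 + 3*(z + 1/z)/2) · dz/(iz) = (2/i) ∮_{|z|=1} dz/(3*z^2 + 34*z + 3).
The roots of 3*z^2 + 34*z + 3 are z = (-17 ± sqrt(17^2 - 3^2))/3, with sqrt(280) = 2*sqrt(70); their product is 1, so only z₊ = -17/3 + 2*sqrt(70)/3 lies inside the unit circle (z₋ = -17/3 - 2*sqrt(70)/3 lies outside).
z₊ is a simple zero of q(z) = 3*z^2 + 34*z + 3, so Res(1/q, z₊) = 1/q'(z₊) with q'(z) = 6*z + 34; and q'(z₊) = 3*(z₊ - z₋) = 4*sqrt(70).
Therefore J = (2/i) · 2πi · 1/(4*sqrt(70)) = 2*pi/(2*sqrt(70)) = sqrt(70)*pi/70

Final answer: sqrt(70)*pi/70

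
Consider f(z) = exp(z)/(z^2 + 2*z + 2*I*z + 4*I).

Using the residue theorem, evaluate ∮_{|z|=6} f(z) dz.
By the residue theorem, ∮_C f(z) dz = 2πi · (sum of the residues of f at the poles inside |z| = 6).

The denominator factors as (z + 2)*(z + 2*I), so the singularities of f are simple poles at z = -2, z = -2*I.
  |-2|² = 4 < 36 = 6², so this pole is inside the contour.
  |-2*I|² = 4 < 36 = 6², so this pole is inside the contour.

With P(z) = exp(z) and Q(z) = z^2 + 2*z + 2*I*z + 4*I, each pole is simple, so Res(f, z₀) = P(z₀)/Q'(z₀) with Q'(z) = 2*z + 2 + 2*I.
  Res(f, -2) = P(-2)/Q'(-2) = (exp(-2))/(-2 + 2*I) = (-1/4 - I/4)*exp(-2)
  Res(f, -2*I) = P(-2*I)/Q'(-2*I) = (exp(-2*I))/(2 - 2*I) = (1/4 + I/4)*exp(-2*I)

Sum of residues inside C: (1/4 + I/4)*exp(-2*I) + (-1/4 - I/4)*exp(-2)
∮_C f(z) dz = 2πi · ((1/4 + I/4)*exp(-2*I) + (-1/4 - I/4)*exp(-2)) = pi*(1/2 - I/2)*exp(-2) + pi*(-1/2 + I/2)*exp(-2*I)

Final answer: pi*(1/2 - I/2)*exp(-2) + pi*(-1/2 + I/2)*exp(-2*I)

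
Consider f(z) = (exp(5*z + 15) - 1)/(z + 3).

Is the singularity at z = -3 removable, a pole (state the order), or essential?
Let u = z + 3. The exponent is 5*z + 15 = 5u, so
  f = (e^(5u) - 1)/u = ((5u) + (5u)^2/2 + (5u)^3/6 + ...)/u = 5 + (25/2)*u + (125/6)*u^2 + ...
The Laurent expansion about u = 0 has no negative powers; equivalently lim_{z→-3} f(z) = 5 exists and is finite.
So the singularity is removable.

Final answer: removable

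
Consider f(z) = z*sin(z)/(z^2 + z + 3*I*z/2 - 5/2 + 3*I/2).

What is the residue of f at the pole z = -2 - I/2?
Write f(z) = P(z)/Q(z) with P(z) = z*sin(z) and Q(z) = z^2 + z + 3*I*z/2 - 5/2 + 3*I/2.
The denominator factors as Q(z) = (z - 1 + I)*(z + 2 + I/2), so z = -2 - I/2 is a simple zero of Q and P is analytic there; z = -2 - I/2 is therefore a simple pole and
  Res(f, z₀) = P(z₀)/Q'(z₀).

Q'(z) = 2*z + 1 + 3*I/2, so Q'(-2 - I/2) = -3 + I/2.
P(-2 - I/2) = (2 + I/2)*sin(2 + I/2).

Res(f, -2 - I/2) = ((2 + I/2)*sin(2 + I/2))/(-3 + I/2) = (-23/37 - 10*I/37)*sin(2 + I/2)

Final answer: (-23/37 - 10*I/37)*sin(2 + I/2)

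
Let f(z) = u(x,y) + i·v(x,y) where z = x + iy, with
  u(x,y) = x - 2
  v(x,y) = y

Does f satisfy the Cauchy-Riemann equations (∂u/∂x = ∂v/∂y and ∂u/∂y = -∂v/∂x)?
∂u/∂x = 1
∂v/∂y = 1
∂u/∂y = 0
∂v/∂x = 0
∂u/∂x = ∂v/∂y and ∂u/∂y = -∂v/∂x hold identically; f is analytic.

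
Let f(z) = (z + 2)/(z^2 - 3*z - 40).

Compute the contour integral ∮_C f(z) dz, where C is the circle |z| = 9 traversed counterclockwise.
By the residue theorem, ∮_C f(z) dz = 2πi · (sum of the residues of f at the poles inside |z| = 9).

The denominator factors as (z + 5)*(z - 8), so the singularities of f are simple poles at z = -5, z = 8.
  |-5|² = 25 < 81 = 9², so this pole is inside the contour.
  |8|² = 64 < 81 = 9², so this pole is inside the contour.

With P(z) = z + 2 and Q(z) = z^2 - 3*z - 40, each pole is simple, so Res(f, z₀) = P(z₀)/Q'(z₀) with Q'(z) = 2*z - 3.
  Res(f, -5) = P(-5)/Q'(-5) = (-3)/(-13) = 3/13
  Res(f, 8) = P(8)/Q'(8) = (10)/(13) = 10/13

Sum of residues inside C: 1
∮_C f(z) dz = 2πi · (1) = 2*I*pi

Final answer: 2*I*pi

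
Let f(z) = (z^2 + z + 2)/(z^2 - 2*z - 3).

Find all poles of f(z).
The singularities of f are the zeros of the denominator. Factoring,
  z^2 - 2*z - 3 = (z - 3)*(z + 1)
so the candidates are z = 3, z = -1.

Check the numerator P(z) = z^2 + z + 2 at each one:
  P(3) = 14 ≠ 0, so z = 3 is a (simple) pole.
  P(-1) = 2 ≠ 0, so z = -1 is a (simple) pole.

Poles of f: {-1, 3}

Final answer: {-1, 3}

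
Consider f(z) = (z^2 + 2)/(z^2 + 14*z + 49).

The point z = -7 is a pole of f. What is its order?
Factor the denominator:
  z^2 + 14*z + 49 = (z + 7)^2

The numerator P(z) = z^2 + 2 has P(-7) = 51 ≠ 0, so no factor of (z + 7) cancels.
Near z = -7 we can therefore write f(z) = g(z)/(z + 7)^2 with g analytic at -7 and g(-7) ≠ 0 (g is just the numerator).

Hence z = -7 is a pole of order 2.

Final answer: 2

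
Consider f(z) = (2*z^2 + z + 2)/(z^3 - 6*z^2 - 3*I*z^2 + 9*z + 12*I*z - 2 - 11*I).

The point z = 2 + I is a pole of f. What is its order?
3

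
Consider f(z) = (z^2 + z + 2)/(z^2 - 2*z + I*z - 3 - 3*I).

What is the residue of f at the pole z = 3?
56/17 - 14*I/17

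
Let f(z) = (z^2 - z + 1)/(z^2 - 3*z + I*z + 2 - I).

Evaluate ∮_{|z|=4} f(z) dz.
By the residue theorem, ∮_C f(z) dz = 2πi · (sum of the residues of f at the poles inside |z| = 4).

The denominator factors as (z - 2 + I)*(z - 1), so the singularities of f are simple poles at z = 2 - I, z = 1.
  |2 - I|² = 5 < 16 = 4², so this pole is inside the contour.
  |1|² = 1 < 16 = 4², so this pole is inside the contour.

With P(z) = z^2 - z + 1 and Q(z) = z^2 - 3*z + I*z + 2 - I, each pole is simple, so Res(f, z₀) = P(z₀)/Q'(z₀) with Q'(z) = 2*z - 3 + I.
  Res(f, 2 - I) = P(2 - I)/Q'(2 - I) = (2 - 3*I)/(1 - I) = 5/2 - I/2
  Res(f, 1) = P(1)/Q'(1) = (1)/(-1 + I) = -1/2 - I/2

Sum of residues inside C: 2 - I
∮_C f(z) dz = 2πi · (2 - I) = pi*(2 + 4*I)

Final answer: pi*(2 + 4*I)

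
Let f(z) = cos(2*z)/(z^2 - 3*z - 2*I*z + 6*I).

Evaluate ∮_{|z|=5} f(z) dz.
By the residue theorem, ∮_C f(z) dz = 2πi · (sum of the residues of f at the poles inside |z| = 5).

The denominator factors as (z - 2*I)*(z - 3), so the singularities of f are simple poles at z = 2*I, z = 3.
  |2*I|² = 4 < 25 = 5², so this pole is inside the contour.
  |3|² = 9 < 25 = 5², so this pole is inside the contour.

With P(z) = cos(2*z) and Q(z) = z^2 - 3*z - 2*I*z + 6*I, each pole is simple, so Res(f, z₀) = P(z₀)/Q'(z₀) with Q'(z) = 2*z - 3 - 2*I.
  Res(f, 2*I) = P(2*I)/Q'(2*I) = (cosh(4))/(-3 + 2*I) = (-3/13 - 2*I/13)*cosh(4)
  Res(f, 3) = P(3)/Q'(3) = (cos(6))/(3 - 2*I) = (3/13 + 2*I/13)*cos(6)

Sum of residues inside C: (-3/13 - 2*I/13)*cosh(4) + (3/13 + 2*I/13)*cos(6)
∮_C f(z) dz = 2πi · ((-3/13 - 2*I/13)*cosh(4) + (3/13 + 2*I/13)*cos(6)) = pi*(4/13 - 6*I/13)*cosh(4) + pi*(-4/13 + 6*I/13)*cos(6)

Final answer: pi*(4/13 - 6*I/13)*cosh(4) + pi*(-4/13 + 6*I/13)*cos(6)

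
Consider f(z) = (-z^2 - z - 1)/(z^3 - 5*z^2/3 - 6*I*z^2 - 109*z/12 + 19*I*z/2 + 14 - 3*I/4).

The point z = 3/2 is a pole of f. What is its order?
Factor the denominator:
  z^3 - 5*z^2/3 - 6*I*z^2 - 109*z/12 + 19*I*z/2 + 14 - 3*I/4 = (z - 3/2)*(z - 2/3 - 3*I)*(z + 1/2 - 3*I)

The numerator P(z) = -z^2 - z - 1 has P(3/2) = -19/4 ≠ 0, so no factor of (z - 3/2) cancels.
Near z = 3/2 we can therefore write f(z) = g(z)/(z - 3/2) with g analytic at 3/2 and g(3/2) ≠ 0 (g is the numerator divided by the remaining denominator factors).

Hence z = 3/2 is a pole of order 1.

Final answer: 1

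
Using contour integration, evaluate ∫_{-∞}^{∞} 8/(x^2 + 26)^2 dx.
Let f(z) = 8/(z^2 + 26)^2. The denominator has no real zeros and deg Q - deg P = 4 ≥ 2, so the integral of f over the upper semicircle |z| = R tends to 0 as R → ∞. Closing the contour in the upper half-plane,
  ∫_{-∞}^{∞} f(x) dx = 2πi · Σ Res(f, z_k)  over the poles with Im z_k > 0.

Zeros of the denominator: z^2 + 26 = 0 gives z = ±sqrt(26)*I.
Upper half-plane: z = sqrt(26)*I (a pole of order 2).

Write f(z) = g(z)/(z - sqrt(26)*I)^2 with g(z) = 8/(z + sqrt(26)*I)^2. For a double pole, Res(f, z₀) = g'(z₀):
  g'(z) = -16/(z + sqrt(26)*I)^3
  Res(f, sqrt(26)*I) = g'(sqrt(26)*I) = -sqrt(26)*I/338

∫_{-∞}^{∞} f(x) dx = 2πi · (-sqrt(26)*I/338) = sqrt(26)*pi/169

Final answer: sqrt(26)*pi/169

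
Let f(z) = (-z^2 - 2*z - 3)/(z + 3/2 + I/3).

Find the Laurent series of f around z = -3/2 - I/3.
Put w = z - (-3/2 - I/3), i.e. z = w - 3/2 - I/3. The denominator is w, so it suffices to rewrite the numerator in powers of w.

P(z) = -z^2 - 2*z - 3
P(w - 3/2 - I/3) = -77/36 - I/3 + (1 + 2*I/3)*w - w^2

Dividing each term by w:
  f = (-77/36 - I/3)/w + 1 + 2*I/3 - w

Substituting back w = z + 3/2 + I/3:
  f(z) = (-77/36 - I/3)/(z + 3/2 + I/3) + 1 + 2*I/3 - (z + 3/2 + I/3)

The series is finite because the numerator is a polynomial; the negative powers form the principal part, and the coefficient of 1/(z + 3/2 + I/3) gives Res(f, -3/2 - I/3) = -77/36 - I/3.

Final answer: (-77/36 - I/3)/(z + 3/2 + I/3) + 1 + 2*I/3 - (z + 3/2 + I/3)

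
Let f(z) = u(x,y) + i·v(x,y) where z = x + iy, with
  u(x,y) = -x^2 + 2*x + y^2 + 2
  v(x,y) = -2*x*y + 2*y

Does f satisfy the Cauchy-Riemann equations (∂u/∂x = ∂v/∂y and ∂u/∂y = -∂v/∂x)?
∂u/∂x = 2 - 2*x
∂v/∂y = 2 - 2*x
∂u/∂y = 2*y
∂v/∂x = -2*y
∂u/∂x = ∂v/∂y and ∂u/∂y = -∂v/∂x hold identically; f is analytic.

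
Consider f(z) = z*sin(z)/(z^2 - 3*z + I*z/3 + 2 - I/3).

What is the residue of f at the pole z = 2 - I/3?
Write f(z) = P(z)/Q(z) with P(z) = z*sin(z) and Q(z) = z^2 - 3*z + I*z/3 + 2 - I/3.
The denominator factors as Q(z) = (z - 2 + I/3)*(z - 1), so z = 2 - I/3 is a simple zero of Q and P is analytic there; z = 2 - I/3 is therefore a simple pole and
  Res(f, z₀) = P(z₀)/Q'(z₀).

Q'(z) = 2*z - 3 + I/3, so Q'(2 - I/3) = 1 - I/3.
P(2 - I/3) = (2 - I/3)*sin(2 - I/3).

Res(f, 2 - I/3) = ((2 - I/3)*sin(2 - I/3))/(1 - I/3) = (19/10 + 3*I/10)*sin(2 - I/3)

Final answer: (19/10 + 3*I/10)*sin(2 - I/3)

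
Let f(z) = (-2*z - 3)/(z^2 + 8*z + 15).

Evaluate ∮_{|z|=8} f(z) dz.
By the residue theorem, ∮_C f(z) dz = 2πi · (sum of the residues of f at the poles inside |z| = 8).

The denominator factors as (z + 3)*(z + 5), so the singularities of f are simple poles at z = -3, z = -5.
  |-3|² = 9 < 64 = 8², so this pole is inside the contour.
  |-5|² = 25 < 64 = 8², so this pole is inside the contour.

With P(z) = -2*z - 3 and Q(z) = z^2 + 8*z + 15, each pole is simple, so Res(f, z₀) = P(z₀)/Q'(z₀) with Q'(z) = 2*z + 8.
  Res(f, -3) = P(-3)/Q'(-3) = (3)/(2) = 3/2
  Res(f, -5) = P(-5)/Q'(-5) = (7)/(-2) = -7/2

Sum of residues inside C: -2
∮_C f(z) dz = 2πi · (-2) = -4*I*pi

Final answer: -4*I*pi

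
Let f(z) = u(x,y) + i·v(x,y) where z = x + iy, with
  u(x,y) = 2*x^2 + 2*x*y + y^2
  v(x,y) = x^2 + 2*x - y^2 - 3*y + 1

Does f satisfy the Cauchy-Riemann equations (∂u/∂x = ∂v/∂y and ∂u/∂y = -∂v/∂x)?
∂u/∂x = 4*x + 2*y
∂v/∂y = -2*y - 3
∂u/∂y = 2*x + 2*y
∂v/∂x = 2*x + 2
∂u/∂x ≠ ∂v/∂y and ∂u/∂y ≠ -∂v/∂x; the Cauchy-Riemann equations are not satisfied, so f is not analytic.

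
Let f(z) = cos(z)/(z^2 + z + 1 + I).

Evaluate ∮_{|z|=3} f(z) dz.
pi*(4/5 - 2*I/5)*cos(1 - I) + pi*(-4/5 + 2*I/5)*cosh(1)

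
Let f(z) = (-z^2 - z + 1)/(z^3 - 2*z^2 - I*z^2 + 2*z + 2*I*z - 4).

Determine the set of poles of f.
{-I, 2*I, 2}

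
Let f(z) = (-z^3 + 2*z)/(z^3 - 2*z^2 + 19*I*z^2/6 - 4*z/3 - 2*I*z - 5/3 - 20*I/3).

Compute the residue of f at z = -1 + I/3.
Write f(z) = P(z)/Q(z) with P(z) = -z^3 + 2*z and Q(z) = z^3 - 2*z^2 + 19*I*z^2/6 - 4*z/3 - 2*I*z - 5/3 - 20*I/3.
The denominator factors as Q(z) = (z - 1 + 3*I)*(z - 2 + I/2)*(z + 1 - I/3), so z = -1 + I/3 is a simple zero of Q and P is analytic there; z = -1 + I/3 is therefore a simple pole and
  Res(f, z₀) = P(z₀)/Q'(z₀).

Q'(z) = 3*z^2 - 4*z + 19*I*z/3 - 4/3 - 2*I, so Q'(-1 + I/3) = 29/9 - 35*I/3.
P(-1 + I/3) = -4/3 - 8*I/27.

Res(f, -1 + I/3) = (-4/3 - 8*I/27)/(29/9 - 35*I/3) = -2/349 - 118*I/1047

Final answer: -2/349 - 118*I/1047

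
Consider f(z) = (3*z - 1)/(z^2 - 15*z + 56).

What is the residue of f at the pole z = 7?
Write f(z) = P(z)/Q(z) with P(z) = 3*z - 1 and Q(z) = z^2 - 15*z + 56.
The denominator factors as Q(z) = (z - 7)*(z - 8), so z = 7 is a simple zero of Q and P is analytic there; z = 7 is therefore a simple pole and
  Res(f, z₀) = P(z₀)/Q'(z₀).

Q'(z) = 2*z - 15, so Q'(7) = -1.
P(7) = 20.

Res(f, 7) = (20)/(-1) = -20

Final answer: -20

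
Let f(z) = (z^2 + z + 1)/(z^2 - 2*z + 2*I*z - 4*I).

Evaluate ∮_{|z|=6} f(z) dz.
pi*(4 + 6*I)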